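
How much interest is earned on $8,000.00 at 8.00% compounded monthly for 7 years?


Compound interest earned = final amount − principal.
A = P(1 + r/n)^(nt) = $8,000.00 × (1 + 0.08/12)^(12 × 7) = $13,979.38
Interest = A − P = $13,979.38 − $8,000.00 = $5,979.38

Interest = A - P = $5,979.38


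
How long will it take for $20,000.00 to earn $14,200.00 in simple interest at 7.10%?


Rearrange the simple interest formula for t:
I = P × r × t  ⇒  t = I / (P × r)
t = $14,200.00 / ($20,000.00 × 0.071)
t = 10

t = I/(P×r) = 10 years


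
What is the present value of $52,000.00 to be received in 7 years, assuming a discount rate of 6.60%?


Present value formula: PV = FV / (1 + r)^t
PV = $52,000.00 / (1 + 0.066)^7
PV = $52,000.00 / 1.564229
PV = $33,243.21

PV = FV / (1 + r)^t = $33,243.21


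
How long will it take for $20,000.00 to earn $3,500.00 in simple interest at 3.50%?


Rearrange the simple interest formula for t:
I = P × r × t  ⇒  t = I / (P × r)
t = $3,500.00 / ($20,000.00 × 0.035)
t = 5

t = I/(P×r) = 5 years


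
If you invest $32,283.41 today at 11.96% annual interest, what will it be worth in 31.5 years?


Future value formula: FV = PV × (1 + r)^t
FV = $32,283.41 × (1 + 0.1196)^31.5
FV = $32,283.41 × 35.1140585
FV = $1,133,601.55

FV = PV × (1 + r)^t = $1,133,601.55


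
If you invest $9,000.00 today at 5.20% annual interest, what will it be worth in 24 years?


Future value formula: FV = PV × (1 + r)^t
FV = $9,000.00 × (1 + 0.052)^24
FV = $9,000.00 × 3.375808
FV = $30,382.27

FV = PV × (1 + r)^t = $30,382.27


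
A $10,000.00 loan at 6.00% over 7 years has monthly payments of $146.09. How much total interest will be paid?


Total paid over the life of the loan = PMT × n.
Total paid = $146.09 × 84 = $12,271.56
Total interest = total paid − principal = $12,271.56 − $10,000.00 = $2,271.56

Total interest = (PMT × n) - PV = $2,271.56


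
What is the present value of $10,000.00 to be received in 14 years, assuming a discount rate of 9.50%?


Present value formula: PV = FV / (1 + r)^t
PV = $10,000.00 / (1 + 0.095)^14
PV = $10,000.00 / 3.562851
PV = $2,806.74

PV = FV / (1 + r)^t = $2,806.74


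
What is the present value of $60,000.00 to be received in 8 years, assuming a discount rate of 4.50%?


Present value formula: PV = FV / (1 + r)^t
PV = $60,000.00 / (1 + 0.045)^8
PV = $60,000.00 / 1.4221006
PV = $42,191.11

PV = FV / (1 + r)^t = $42,191.11


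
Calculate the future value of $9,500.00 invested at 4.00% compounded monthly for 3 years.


Compound interest formula: A = P(1 + r/n)^(nt)
A = $9,500.00 × (1 + 0.04/12)^(12 × 3)
Growth factor: (1 + 0.04/12)^36 = 1.127272
A = $9,500.00 × 1.127272
A = $10,709.08

A = P(1 + r/n)^(nt) = $10,709.08


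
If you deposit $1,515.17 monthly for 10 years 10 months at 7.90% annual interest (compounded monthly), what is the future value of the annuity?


Future value of an ordinary annuity: FV = PMT × ((1 + r)^n − 1) / r
Monthly rate r = 0.079/12 ≈ 0.00658333, n = 130
FV = $1,515.17 × ((1 + 0.079/12)^130 − 1) / (0.079/12)
FV = $1,515.17 × 204.568596
FV = $309,956.20

FV = PMT × ((1+r)^n - 1)/r = $309,956.20


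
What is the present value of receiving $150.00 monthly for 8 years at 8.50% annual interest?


Present value of an ordinary annuity: PV = PMT × (1 − (1 + r)^(−n)) / r
Monthly rate r = 0.085/12 ≈ 0.00708333, n = 96
PV = $150.00 × (1 − (1 + 0.085/12)^(−96)) / (0.085/12)
PV = $150.00 × 69.482425
PV = $10,422.36

PV = PMT × (1-(1+r)^(-n))/r = $10,422.36


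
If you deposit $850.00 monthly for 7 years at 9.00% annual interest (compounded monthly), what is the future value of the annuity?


Future value of an ordinary annuity: FV = PMT × ((1 + r)^n − 1) / r
Monthly rate r = 0.09/12 = 0.0075, n = 84
FV = $850.00 × ((1 + 0.09/12)^84 − 1) / (0.09/12)
FV = $850.00 × 116.426928
FV = $98,962.89

FV = PMT × ((1+r)^n - 1)/r = $98,962.89


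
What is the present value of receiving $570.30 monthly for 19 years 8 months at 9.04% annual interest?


Present value of an ordinary annuity: PV = PMT × (1 − (1 + r)^(−n)) / r
Monthly rate r = 0.0904/12 ≈ 0.00753333, n = 236
PV = $570.30 × (1 − (1 + 0.0904/12)^(−236)) / (0.0904/12)
PV = $570.30 × 110.159984
PV = $62,824.24

PV = PMT × (1-(1+r)^(-n))/r = $62,824.24


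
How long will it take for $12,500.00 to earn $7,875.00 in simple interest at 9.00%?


Rearrange the simple interest formula for t:
I = P × r × t  ⇒  t = I / (P × r)
t = $7,875.00 / ($12,500.00 × 0.09)
t = 7

t = I/(P×r) = 7 years


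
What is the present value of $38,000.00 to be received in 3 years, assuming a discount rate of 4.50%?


Present value formula: PV = FV / (1 + r)^t
PV = $38,000.00 / (1 + 0.045)^3
PV = $38,000.00 / 1.141166
PV = $33,299.27

PV = FV / (1 + r)^t = $33,299.27


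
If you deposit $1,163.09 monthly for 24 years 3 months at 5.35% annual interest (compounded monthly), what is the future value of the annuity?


Future value of an ordinary annuity: FV = PMT × ((1 + r)^n − 1) / r
Monthly rate r = 0.0535/12 ≈ 0.00445833, n = 291
FV = $1,163.09 × ((1 + 0.0535/12)^291 − 1) / (0.0535/12)
FV = $1,163.09 × 594.199609
FV = $691,107.62

FV = PMT × ((1+r)^n - 1)/r = $691,107.62


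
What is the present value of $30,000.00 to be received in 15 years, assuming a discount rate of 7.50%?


Present value formula: PV = FV / (1 + r)^t
PV = $30,000.00 / (1 + 0.075)^15
PV = $30,000.00 / 2.958877
PV = $10,138.98

PV = FV / (1 + r)^t = $10,138.98


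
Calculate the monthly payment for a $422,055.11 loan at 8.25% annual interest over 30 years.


Loan payment formula: PMT = PV × r / (1 − (1 + r)^(−n))
Monthly rate r = 0.0825/12 = 0.006875, n = 360 months
Denominator: 1 − (1 + 0.0825/12)^(−360) = 0.915121
PMT = $422,055.11 × (0.0825/12) / 0.915121
PMT = $3,170.76 per month

PMT = PV × r / (1-(1+r)^(-n)) = $3,170.76/month


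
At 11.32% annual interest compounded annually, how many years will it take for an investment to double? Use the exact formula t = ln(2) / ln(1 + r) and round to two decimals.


Doubling condition: (1 + r)^t = 2
Take ln of both sides: t × ln(1 + r) = ln(2)
t = ln(2) / ln(1 + r)
t = 0.693147 / 0.107239
t = 6.46

t = ln(2) / ln(1 + r) = 6.46 years


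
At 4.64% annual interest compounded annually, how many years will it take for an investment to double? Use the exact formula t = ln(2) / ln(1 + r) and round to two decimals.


Doubling condition: (1 + r)^t = 2
Take ln of both sides: t × ln(1 + r) = ln(2)
t = ln(2) / ln(1 + r)
t = 0.693147 / 0.045356
t = 15.28

t = ln(2) / ln(1 + r) = 15.28 years


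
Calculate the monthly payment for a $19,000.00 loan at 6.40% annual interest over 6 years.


Loan payment formula: PMT = PV × r / (1 − (1 + r)^(−n))
Monthly rate r = 0.064/12 ≈ 0.00533333, n = 72 months
Denominator: 1 − (1 + 0.064/12)^(−72) = 0.3181732
PMT = $19,000.00 × (0.064/12) / 0.3181732
PMT = $318.48 per month

PMT = PV × r / (1-(1+r)^(-n)) = $318.48/month


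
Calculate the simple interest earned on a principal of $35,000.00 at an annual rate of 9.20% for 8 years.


Simple interest formula: I = P × r × t
I = $35,000.00 × 0.092 × 8
I = $25,760.00

I = P × r × t = $25,760.00


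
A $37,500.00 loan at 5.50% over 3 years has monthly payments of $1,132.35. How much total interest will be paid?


Total paid over the life of the loan = PMT × n.
Total paid = $1,132.35 × 36 = $40,764.60
Total interest = total paid − principal = $40,764.60 − $37,500.00 = $3,264.60

Total interest = (PMT × n) - PV = $3,264.60


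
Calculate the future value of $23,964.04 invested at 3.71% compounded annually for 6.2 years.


Compound interest formula: A = P(1 + r/n)^(nt)
A = $23,964.04 × (1 + 0.0371/1)^(1 × 6.2)
Growth factor: (1 + 0.0371/1)^6.2 = 1.253395
A = $23,964.04 × 1.253395
A = $30,036.41

A = P(1 + r/n)^(nt) = $30,036.41


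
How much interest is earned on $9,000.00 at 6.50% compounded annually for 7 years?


Compound interest earned = final amount − principal.
A = P(1 + r/n)^(nt) = $9,000.00 × (1 + 0.065/1)^(1 × 7) = $13,985.88
Interest = A − P = $13,985.88 − $9,000.00 = $4,985.88

Interest = A - P = $4,985.88


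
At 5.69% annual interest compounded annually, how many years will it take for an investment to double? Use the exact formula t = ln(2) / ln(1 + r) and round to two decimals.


Doubling condition: (1 + r)^t = 2
Take ln of both sides: t × ln(1 + r) = ln(2)
t = ln(2) / ln(1 + r)
t = 0.693147 / 0.055340
t = 12.53

t = ln(2) / ln(1 + r) = 12.53 years


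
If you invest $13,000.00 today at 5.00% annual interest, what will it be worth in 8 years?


Future value formula: FV = PV × (1 + r)^t
FV = $13,000.00 × (1 + 0.05)^8
FV = $13,000.00 × 1.4774554
FV = $19,206.92

FV = PV × (1 + r)^t = $19,206.92


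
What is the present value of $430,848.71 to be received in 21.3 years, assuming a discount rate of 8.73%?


Present value formula: PV = FV / (1 + r)^t
PV = $430,848.71 / (1 + 0.0873)^21.3
PV = $430,848.71 / 5.946234
PV = $72,457.41

PV = FV / (1 + r)^t = $72,457.41


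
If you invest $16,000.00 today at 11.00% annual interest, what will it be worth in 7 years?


Future value formula: FV = PV × (1 + r)^t
FV = $16,000.00 × (1 + 0.11)^7
FV = $16,000.00 × 2.076160
FV = $33,218.56

FV = PV × (1 + r)^t = $33,218.56


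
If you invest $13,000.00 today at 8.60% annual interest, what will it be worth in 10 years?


Future value formula: FV = PV × (1 + r)^t
FV = $13,000.00 × (1 + 0.086)^10
FV = $13,000.00 × 2.2819086
FV = $29,664.81

FV = PV × (1 + r)^t = $29,664.81


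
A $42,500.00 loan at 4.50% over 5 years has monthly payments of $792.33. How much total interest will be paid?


Total paid over the life of the loan = PMT × n.
Total paid = $792.33 × 60 = $47,539.80
Total interest = total paid − principal = $47,539.80 − $42,500.00 = $5,039.80

Total interest = (PMT × n) - PV = $5,039.80


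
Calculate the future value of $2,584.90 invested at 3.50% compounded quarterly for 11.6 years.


Compound interest formula: A = P(1 + r/n)^(nt)
A = $2,584.90 × (1 + 0.035/4)^(4 × 11.6)
Growth factor: (1 + 0.035/4)^46.4 = 1.498155
A = $2,584.90 × 1.498155
A = $3,872.58

A = P(1 + r/n)^(nt) = $3,872.58


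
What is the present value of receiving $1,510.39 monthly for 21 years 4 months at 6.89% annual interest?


Present value of an ordinary annuity: PV = PMT × (1 − (1 + r)^(−n)) / r
Monthly rate r = 0.0689/12 ≈ 0.00574167, n = 256
PV = $1,510.39 × (1 − (1 + 0.0689/12)^(−256)) / (0.0689/12)
PV = $1,510.39 × 133.946328
PV = $202,311.19

PV = PMT × (1-(1+r)^(-n))/r = $202,311.19


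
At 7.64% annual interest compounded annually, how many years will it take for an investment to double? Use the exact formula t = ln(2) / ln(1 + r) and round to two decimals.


Doubling condition: (1 + r)^t = 2
Take ln of both sides: t × ln(1 + r) = ln(2)
t = ln(2) / ln(1 + r)
t = 0.693147 / 0.073622
t = 9.41

t = ln(2) / ln(1 + r) = 9.41 years


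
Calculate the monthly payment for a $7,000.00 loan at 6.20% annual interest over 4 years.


Loan payment formula: PMT = PV × r / (1 − (1 + r)^(−n))
Monthly rate r = 0.062/12 ≈ 0.00516667, n = 48 months
Denominator: 1 − (1 + 0.062/12)^(−48) = 0.219142
PMT = $7,000.00 × (0.062/12) / 0.219142
PMT = $165.04 per month

PMT = PV × r / (1-(1+r)^(-n)) = $165.04/month


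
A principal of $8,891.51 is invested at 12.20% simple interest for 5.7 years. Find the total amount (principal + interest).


Total amount formula: A = P(1 + rt) = P + P·r·t
Interest: I = P × r × t = $8,891.51 × 0.122 × 5.7 = $6,183.16
A = P + I = $8,891.51 + $6,183.16 = $15,074.67

A = P + I = P(1 + rt) = $15,074.67


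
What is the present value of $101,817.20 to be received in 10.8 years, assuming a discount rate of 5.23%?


Present value formula: PV = FV / (1 + r)^t
PV = $101,817.20 / (1 + 0.0523)^10.8
PV = $101,817.20 / 1.7342327
PV = $58,710.23

PV = FV / (1 + r)^t = $58,710.23


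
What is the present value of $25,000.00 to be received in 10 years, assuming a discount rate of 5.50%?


Present value formula: PV = FV / (1 + r)^t
PV = $25,000.00 / (1 + 0.055)^10
PV = $25,000.00 / 1.7081445
PV = $14,635.76

PV = FV / (1 + r)^t = $14,635.76


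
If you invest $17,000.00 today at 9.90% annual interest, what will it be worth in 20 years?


Future value formula: FV = PV × (1 + r)^t
FV = $17,000.00 × (1 + 0.099)^20
FV = $17,000.00 × 6.6062324
FV = $112,305.95

FV = PV × (1 + r)^t = $112,305.95


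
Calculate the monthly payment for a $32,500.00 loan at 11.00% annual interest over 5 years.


Loan payment formula: PMT = PV × r / (1 − (1 + r)^(−n))
Monthly rate r = 0.11/12 ≈ 0.00916667, n = 60 months
Denominator: 1 − (1 + 0.11/12)^(−60) = 0.421603
PMT = $32,500.00 × (0.11/12) / 0.421603
PMT = $706.63 per month

PMT = PV × r / (1-(1+r)^(-n)) = $706.63/month


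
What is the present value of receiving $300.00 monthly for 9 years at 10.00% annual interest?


Present value of an ordinary annuity: PV = PMT × (1 − (1 + r)^(−n)) / r
Monthly rate r = 0.1/12 ≈ 0.00833333, n = 108
PV = $300.00 × (1 − (1 + 0.1/12)^(−108)) / (0.1/12)
PV = $300.00 × 71.029355
PV = $21,308.81

PV = PMT × (1-(1+r)^(-n))/r = $21,308.81


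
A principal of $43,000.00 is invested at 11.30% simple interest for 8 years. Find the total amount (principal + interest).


Total amount formula: A = P(1 + rt) = P + P·r·t
Interest: I = P × r × t = $43,000.00 × 0.113 × 8 = $38,872.00
A = P + I = $43,000.00 + $38,872.00 = $81,872.00

A = P + I = P(1 + rt) = $81,872.00


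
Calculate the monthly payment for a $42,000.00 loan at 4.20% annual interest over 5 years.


Loan payment formula: PMT = PV × r / (1 − (1 + r)^(−n))
Monthly rate r = 0.042/12 = 0.0035, n = 60 months
Denominator: 1 − (1 + 0.042/12)^(−60) = 0.189119
PMT = $42,000.00 × (0.042/12) / 0.189119
PMT = $777.29 per month

PMT = PV × r / (1-(1+r)^(-n)) = $777.29/month


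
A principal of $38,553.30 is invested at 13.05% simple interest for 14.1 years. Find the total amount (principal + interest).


Total amount formula: A = P(1 + rt) = P + P·r·t
Interest: I = P × r × t = $38,553.30 × 0.1305 × 14.1 = $70,940.00
A = P + I = $38,553.30 + $70,940.00 = $109,493.30

A = P + I = P(1 + rt) = $109,493.30


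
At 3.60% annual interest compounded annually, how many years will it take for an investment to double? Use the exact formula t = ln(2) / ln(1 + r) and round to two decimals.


Doubling condition: (1 + r)^t = 2
Take ln of both sides: t × ln(1 + r) = ln(2)
t = ln(2) / ln(1 + r)
t = 0.693147 / 0.035367
t = 19.60

t = ln(2) / ln(1 + r) = 19.60 years


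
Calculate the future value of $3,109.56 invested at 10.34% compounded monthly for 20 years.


Compound interest formula: A = P(1 + r/n)^(nt)
A = $3,109.56 × (1 + 0.1034/12)^(12 × 20)
Growth factor: (1 + 0.1034/12)^240 = 7.839235
A = $3,109.56 × 7.839235
A = $24,376.57

A = P(1 + r/n)^(nt) = $24,376.57


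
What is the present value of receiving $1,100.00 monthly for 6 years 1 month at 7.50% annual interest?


Present value of an ordinary annuity: PV = PMT × (1 − (1 + r)^(−n)) / r
Monthly rate r = 0.075/12 = 0.00625, n = 73
PV = $1,100.00 × (1 − (1 + 0.075/12)^(−73)) / (0.075/12)
PV = $1,100.00 × 58.471080
PV = $64,318.19

PV = PMT × (1-(1+r)^(-n))/r = $64,318.19


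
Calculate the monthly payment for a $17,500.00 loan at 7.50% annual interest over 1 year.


Loan payment formula: PMT = PV × r / (1 − (1 + r)^(−n))
Monthly rate r = 0.075/12 = 0.00625, n = 12 months
Denominator: 1 − (1 + 0.075/12)^(−12) = 0.072040
PMT = $17,500.00 × (0.075/12) / 0.072040
PMT = $1,518.25 per month

PMT = PV × r / (1-(1+r)^(-n)) = $1,518.25/month


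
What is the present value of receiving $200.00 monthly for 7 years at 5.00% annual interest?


Present value of an ordinary annuity: PV = PMT × (1 − (1 + r)^(−n)) / r
Monthly rate r = 0.05/12 ≈ 0.00416667, n = 84
PV = $200.00 × (1 − (1 + 0.05/12)^(−84)) / (0.05/12)
PV = $200.00 × 70.751835
PV = $14,150.37

PV = PMT × (1-(1+r)^(-n))/r = $14,150.37


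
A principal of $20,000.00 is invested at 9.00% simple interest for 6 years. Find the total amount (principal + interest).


Total amount formula: A = P(1 + rt) = P + P·r·t
Interest: I = P × r × t = $20,000.00 × 0.09 × 6 = $10,800.00
A = P + I = $20,000.00 + $10,800.00 = $30,800.00

A = P + I = P(1 + rt) = $30,800.00


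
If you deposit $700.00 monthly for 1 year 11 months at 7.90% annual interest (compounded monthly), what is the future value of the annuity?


Future value of an ordinary annuity: FV = PMT × ((1 + r)^n − 1) / r
Monthly rate r = 0.079/12 ≈ 0.00658333, n = 23
FV = $700.00 × ((1 + 0.079/12)^23 − 1) / (0.079/12)
FV = $700.00 × 24.744930
FV = $17,321.45

FV = PMT × ((1+r)^n - 1)/r = $17,321.45


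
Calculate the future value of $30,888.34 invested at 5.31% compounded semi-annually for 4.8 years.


Compound interest formula: A = P(1 + r/n)^(nt)
A = $30,888.34 × (1 + 0.0531/2)^(2 × 4.8)
Growth factor: (1 + 0.0531/2)^9.6 = 1.2860239
A = $30,888.34 × 1.2860239
A = $39,723.14

A = P(1 + r/n)^(nt) = $39,723.14


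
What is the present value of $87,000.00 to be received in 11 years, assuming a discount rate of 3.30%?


Present value formula: PV = FV / (1 + r)^t
PV = $87,000.00 / (1 + 0.033)^11
PV = $87,000.00 / 1.4292347
PV = $60,871.74

PV = FV / (1 + r)^t = $60,871.74


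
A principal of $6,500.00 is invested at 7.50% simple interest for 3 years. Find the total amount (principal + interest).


Total amount formula: A = P(1 + rt) = P + P·r·t
Interest: I = P × r × t = $6,500.00 × 0.075 × 3 = $1,462.50
A = P + I = $6,500.00 + $1,462.50 = $7,962.50

A = P + I = P(1 + rt) = $7,962.50


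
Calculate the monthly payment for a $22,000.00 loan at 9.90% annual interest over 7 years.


Loan payment formula: PMT = PV × r / (1 − (1 + r)^(−n))
Monthly rate r = 0.099/12 = 0.00825, n = 84 months
Denominator: 1 − (1 + 0.099/12)^(−84) = 0.498503
PMT = $22,000.00 × (0.099/12) / 0.498503
PMT = $364.09 per month

PMT = PV × r / (1-(1+r)^(-n)) = $364.09/month


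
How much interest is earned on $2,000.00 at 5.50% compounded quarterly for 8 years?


Compound interest earned = final amount − principal.
A = P(1 + r/n)^(nt) = $2,000.00 × (1 + 0.055/4)^(4 × 8) = $3,096.12
Interest = A − P = $3,096.12 − $2,000.00 = $1,096.12

Interest = A - P = $1,096.12


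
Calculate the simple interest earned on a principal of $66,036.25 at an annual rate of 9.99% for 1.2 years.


Simple interest formula: I = P × r × t
I = $66,036.25 × 0.0999 × 1.2
I = $7,916.43

I = P × r × t = $7,916.43


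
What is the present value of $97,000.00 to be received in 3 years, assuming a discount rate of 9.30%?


Present value formula: PV = FV / (1 + r)^t
PV = $97,000.00 / (1 + 0.093)^3
PV = $97,000.00 / 1.3057514
PV = $74,286.73

PV = FV / (1 + r)^t = $74,286.73


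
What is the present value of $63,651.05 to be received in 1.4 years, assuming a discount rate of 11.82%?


Present value formula: PV = FV / (1 + r)^t
PV = $63,651.05 / (1 + 0.1182)^1.4
PV = $63,651.05 / 1.1693036
PV = $54,435.01

PV = FV / (1 + r)^t = $54,435.01


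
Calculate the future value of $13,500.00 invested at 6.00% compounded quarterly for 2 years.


Compound interest formula: A = P(1 + r/n)^(nt)
A = $13,500.00 × (1 + 0.06/4)^(4 × 2)
Growth factor: (1 + 0.06/4)^8 = 1.1264926
A = $13,500.00 × 1.1264926
A = $15,207.65

A = P(1 + r/n)^(nt) = $15,207.65


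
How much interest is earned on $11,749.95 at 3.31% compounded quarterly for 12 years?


Compound interest earned = final amount − principal.
A = P(1 + r/n)^(nt) = $11,749.95 × (1 + 0.0331/4)^(4 × 12) = $17,451.31
Interest = A − P = $17,451.31 − $11,749.95 = $5,701.36

Interest = A - P = $5,701.36


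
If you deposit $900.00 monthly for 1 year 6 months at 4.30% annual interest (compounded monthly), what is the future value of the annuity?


Future value of an ordinary annuity: FV = PMT × ((1 + r)^n − 1) / r
Monthly rate r = 0.043/12 ≈ 0.00358333, n = 18
FV = $900.00 × ((1 + 0.043/12)^18 − 1) / (0.043/12)
FV = $900.00 × 18.558870
FV = $16,702.98

FV = PMT × ((1+r)^n - 1)/r = $16,702.98


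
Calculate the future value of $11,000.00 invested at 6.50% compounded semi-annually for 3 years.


Compound interest formula: A = P(1 + r/n)^(nt)
A = $11,000.00 × (1 + 0.065/2)^(2 × 3)
Growth factor: (1 + 0.065/2)^6 = 1.211547
A = $11,000.00 × 1.211547
A = $13,327.02

A = P(1 + r/n)^(nt) = $13,327.02


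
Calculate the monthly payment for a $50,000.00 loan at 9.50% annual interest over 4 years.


Loan payment formula: PMT = PV × r / (1 − (1 + r)^(−n))
Monthly rate r = 0.095/12 ≈ 0.00791667, n = 48 months
Denominator: 1 − (1 + 0.095/12)^(−48) = 0.315115
PMT = $50,000.00 × (0.095/12) / 0.315115
PMT = $1,256.16 per month

PMT = PV × r / (1-(1+r)^(-n)) = $1,256.16/month


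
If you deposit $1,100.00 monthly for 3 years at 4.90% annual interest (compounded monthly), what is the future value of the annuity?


Future value of an ordinary annuity: FV = PMT × ((1 + r)^n − 1) / r
Monthly rate r = 0.049/12 ≈ 0.00408333, n = 36
FV = $1,100.00 × ((1 + 0.049/12)^36 − 1) / (0.049/12)
FV = $1,100.00 × 38.695667
FV = $42,565.23

FV = PMT × ((1+r)^n - 1)/r = $42,565.23


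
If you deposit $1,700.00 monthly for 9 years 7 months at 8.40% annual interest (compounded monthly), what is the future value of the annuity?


Future value of an ordinary annuity: FV = PMT × ((1 + r)^n − 1) / r
Monthly rate r = 0.084/12 = 0.007, n = 115
FV = $1,700.00 × ((1 + 0.084/12)^115 − 1) / (0.084/12)
FV = $1,700.00 × 175.776093
FV = $298,819.36

FV = PMT × ((1+r)^n - 1)/r = $298,819.36


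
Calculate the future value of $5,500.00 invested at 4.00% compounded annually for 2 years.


Compound interest formula: A = P(1 + r/n)^(nt)
A = $5,500.00 × (1 + 0.04/1)^(1 × 2)
Growth factor: (1 + 0.04/1)^2 = 1.081600
A = $5,500.00 × 1.081600
A = $5,948.80

A = P(1 + r/n)^(nt) = $5,948.80


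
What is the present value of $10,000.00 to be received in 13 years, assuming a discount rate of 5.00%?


Present value formula: PV = FV / (1 + r)^t
PV = $10,000.00 / (1 + 0.05)^13
PV = $10,000.00 / 1.885649
PV = $5,303.21

PV = FV / (1 + r)^t = $5,303.21


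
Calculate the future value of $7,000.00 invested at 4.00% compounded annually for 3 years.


Compound interest formula: A = P(1 + r/n)^(nt)
A = $7,000.00 × (1 + 0.04/1)^(1 × 3)
Growth factor: (1 + 0.04/1)^3 = 1.124864
A = $7,000.00 × 1.124864
A = $7,874.05

A = P(1 + r/n)^(nt) = $7,874.05


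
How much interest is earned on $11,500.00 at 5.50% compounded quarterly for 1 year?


Compound interest earned = final amount − principal.
A = P(1 + r/n)^(nt) = $11,500.00 × (1 + 0.055/4)^(4 × 1) = $12,145.67
Interest = A − P = $12,145.67 − $11,500.00 = $645.67

Interest = A - P = $645.67


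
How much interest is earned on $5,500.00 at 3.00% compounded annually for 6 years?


Compound interest earned = final amount − principal.
A = P(1 + r/n)^(nt) = $5,500.00 × (1 + 0.03/1)^(1 × 6) = $6,567.29
Interest = A − P = $6,567.29 − $5,500.00 = $1,067.29

Interest = A - P = $1,067.29


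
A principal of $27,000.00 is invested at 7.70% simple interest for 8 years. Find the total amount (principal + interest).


Total amount formula: A = P(1 + rt) = P + P·r·t
Interest: I = P × r × t = $27,000.00 × 0.077 × 8 = $16,632.00
A = P + I = $27,000.00 + $16,632.00 = $43,632.00

A = P + I = P(1 + rt) = $43,632.00


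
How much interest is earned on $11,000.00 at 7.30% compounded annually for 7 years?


Compound interest earned = final amount − principal.
A = P(1 + r/n)^(nt) = $11,000.00 × (1 + 0.073/1)^(1 × 7) = $18,013.19
Interest = A − P = $18,013.19 − $11,000.00 = $7,013.19

Interest = A - P = $7,013.19


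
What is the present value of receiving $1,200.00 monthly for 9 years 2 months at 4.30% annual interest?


Present value of an ordinary annuity: PV = PMT × (1 − (1 + r)^(−n)) / r
Monthly rate r = 0.043/12 ≈ 0.00358333, n = 110
PV = $1,200.00 × (1 − (1 + 0.043/12)^(−110)) / (0.043/12)
PV = $1,200.00 × 90.776689
PV = $108,932.03

PV = PMT × (1-(1+r)^(-n))/r = $108,932.03


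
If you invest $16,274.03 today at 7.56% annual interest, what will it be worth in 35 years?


Future value formula: FV = PV × (1 + r)^t
FV = $16,274.03 × (1 + 0.0756)^35
FV = $16,274.03 × 12.816746
FV = $208,580.11

FV = PV × (1 + r)^t = $208,580.11


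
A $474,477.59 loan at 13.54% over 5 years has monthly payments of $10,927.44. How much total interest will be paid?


Total paid over the life of the loan = PMT × n.
Total paid = $10,927.44 × 60 = $655,646.40
Total interest = total paid − principal = $655,646.40 − $474,477.59 = $181,168.81

Total interest = (PMT × n) - PV = $181,168.81


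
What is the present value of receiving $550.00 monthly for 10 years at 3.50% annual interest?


Present value of an ordinary annuity: PV = PMT × (1 − (1 + r)^(−n)) / r
Monthly rate r = 0.035/12 ≈ 0.00291667, n = 120
PV = $550.00 × (1 − (1 + 0.035/12)^(−120)) / (0.035/12)
PV = $550.00 × 101.126685
PV = $55,619.68

PV = PMT × (1-(1+r)^(-n))/r = $55,619.68


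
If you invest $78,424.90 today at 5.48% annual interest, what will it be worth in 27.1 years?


Future value formula: FV = PV × (1 + r)^t
FV = $78,424.90 × (1 + 0.0548)^27.1
FV = $78,424.90 × 4.2453185
FV = $332,938.68

FV = PV × (1 + r)^t = $332,938.68


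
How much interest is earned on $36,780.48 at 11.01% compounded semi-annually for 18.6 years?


Compound interest earned = final amount − principal.
A = P(1 + r/n)^(nt) = $36,780.48 × (1 + 0.1101/2)^(2 × 18.6) = $270,006.70
Interest = A − P = $270,006.70 − $36,780.48 = $233,226.22

Interest = A - P = $233,226.22


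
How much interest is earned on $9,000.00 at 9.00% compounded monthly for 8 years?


Compound interest earned = final amount − principal.
A = P(1 + r/n)^(nt) = $9,000.00 × (1 + 0.09/12)^(12 × 8) = $18,440.29
Interest = A − P = $18,440.29 − $9,000.00 = $9,440.29

Interest = A - P = $9,440.29


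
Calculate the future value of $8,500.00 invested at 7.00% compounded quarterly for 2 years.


Compound interest formula: A = P(1 + r/n)^(nt)
A = $8,500.00 × (1 + 0.07/4)^(4 × 2)
Growth factor: (1 + 0.07/4)^8 = 1.148882
A = $8,500.00 × 1.148882
A = $9,765.50

A = P(1 + r/n)^(nt) = $9,765.50


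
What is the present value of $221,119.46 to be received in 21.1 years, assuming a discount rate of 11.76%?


Present value formula: PV = FV / (1 + r)^t
PV = $221,119.46 / (1 + 0.1176)^21.1
PV = $221,119.46 / 10.443424
PV = $21,173.08

PV = FV / (1 + r)^t = $21,173.08


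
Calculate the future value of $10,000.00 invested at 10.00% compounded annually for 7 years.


Compound interest formula: A = P(1 + r/n)^(nt)
A = $10,000.00 × (1 + 0.1/1)^(1 × 7)
Growth factor: (1 + 0.1/1)^7 = 1.948717
A = $10,000.00 × 1.948717
A = $19,487.17

A = P(1 + r/n)^(nt) = $19,487.17


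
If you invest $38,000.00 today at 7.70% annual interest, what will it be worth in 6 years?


Future value formula: FV = PV × (1 + r)^t
FV = $38,000.00 × (1 + 0.077)^6
FV = $38,000.00 × 1.5606094
FV = $59,303.16

FV = PV × (1 + r)^t = $59,303.16


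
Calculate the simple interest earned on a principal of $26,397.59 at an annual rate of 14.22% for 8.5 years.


Simple interest formula: I = P × r × t
I = $26,397.59 × 0.1422 × 8.5
I = $31,906.77

I = P × r × t = $31,906.77


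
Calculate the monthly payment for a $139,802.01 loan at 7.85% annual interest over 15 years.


Loan payment formula: PMT = PV × r / (1 − (1 + r)^(−n))
Monthly rate r = 0.0785/12 ≈ 0.00654167, n = 180 months
Denominator: 1 − (1 + 0.0785/12)^(−180) = 0.690769
PMT = $139,802.01 × (0.0785/12) / 0.690769
PMT = $1,323.94 per month

PMT = PV × r / (1-(1+r)^(-n)) = $1,323.94/month


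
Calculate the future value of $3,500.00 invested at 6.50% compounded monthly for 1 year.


Compound interest formula: A = P(1 + r/n)^(nt)
A = $3,500.00 × (1 + 0.065/12)^(12 × 1)
Growth factor: (1 + 0.065/12)^12 = 1.066972
A = $3,500.00 × 1.066972
A = $3,734.40

A = P(1 + r/n)^(nt) = $3,734.40


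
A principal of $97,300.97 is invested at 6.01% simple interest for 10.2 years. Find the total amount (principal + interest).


Total amount formula: A = P(1 + rt) = P + P·r·t
Interest: I = P × r × t = $97,300.97 × 0.0601 × 10.2 = $59,647.44
A = P + I = $97,300.97 + $59,647.44 = $156,948.41

A = P + I = P(1 + rt) = $156,948.41


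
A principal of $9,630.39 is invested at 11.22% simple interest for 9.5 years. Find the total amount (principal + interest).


Total amount formula: A = P(1 + rt) = P + P·r·t
Interest: I = P × r × t = $9,630.39 × 0.1122 × 9.5 = $10,265.03
A = P + I = $9,630.39 + $10,265.03 = $19,895.42

A = P + I = P(1 + rt) = $19,895.42


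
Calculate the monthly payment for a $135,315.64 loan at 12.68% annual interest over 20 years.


Loan payment formula: PMT = PV × r / (1 − (1 + r)^(−n))
Monthly rate r = 0.1268/12 ≈ 0.01056667, n = 240 months
Denominator: 1 − (1 + 0.1268/12)^(−240) = 0.919757
PMT = $135,315.64 × (0.1268/12) / 0.919757
PMT = $1,554.58 per month

PMT = PV × r / (1-(1+r)^(-n)) = $1,554.58/month


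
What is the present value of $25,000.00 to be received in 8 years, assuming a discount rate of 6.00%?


Present value formula: PV = FV / (1 + r)^t
PV = $25,000.00 / (1 + 0.06)^8
PV = $25,000.00 / 1.593848
PV = $15,685.31

PV = FV / (1 + r)^t = $15,685.31


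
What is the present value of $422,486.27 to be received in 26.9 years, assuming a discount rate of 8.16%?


Present value formula: PV = FV / (1 + r)^t
PV = $422,486.27 / (1 + 0.0816)^26.9
PV = $422,486.27 / 8.248855
PV = $51,217.57

PV = FV / (1 + r)^t = $51,217.57


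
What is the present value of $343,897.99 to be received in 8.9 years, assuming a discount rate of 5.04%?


Present value formula: PV = FV / (1 + r)^t
PV = $343,897.99 / (1 + 0.0504)^8.9
PV = $343,897.99 / 1.5490197
PV = $222,010.08

PV = FV / (1 + r)^t = $222,010.08


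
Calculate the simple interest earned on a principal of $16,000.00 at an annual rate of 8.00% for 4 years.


Simple interest formula: I = P × r × t
I = $16,000.00 × 0.08 × 4
I = $5,120.00

I = P × r × t = $5,120.00


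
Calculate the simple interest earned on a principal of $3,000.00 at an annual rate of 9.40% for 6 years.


Simple interest formula: I = P × r × t
I = $3,000.00 × 0.094 × 6
I = $1,692.00

I = P × r × t = $1,692.00


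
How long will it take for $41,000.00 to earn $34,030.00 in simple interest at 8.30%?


Rearrange the simple interest formula for t:
I = P × r × t  ⇒  t = I / (P × r)
t = $34,030.00 / ($41,000.00 × 0.083)
t = 10

t = I/(P×r) = 10 years


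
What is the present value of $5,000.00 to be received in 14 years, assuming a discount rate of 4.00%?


Present value formula: PV = FV / (1 + r)^t
PV = $5,000.00 / (1 + 0.04)^14
PV = $5,000.00 / 1.731676
PV = $2,887.38

PV = FV / (1 + r)^t = $2,887.38


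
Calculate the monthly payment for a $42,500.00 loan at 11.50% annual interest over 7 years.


Loan payment formula: PMT = PV × r / (1 − (1 + r)^(−n))
Monthly rate r = 0.115/12 ≈ 0.00958333, n = 84 months
Denominator: 1 − (1 + 0.115/12)^(−84) = 0.551195
PMT = $42,500.00 × (0.115/12) / 0.551195
PMT = $738.92 per month

PMT = PV × r / (1-(1+r)^(-n)) = $738.92/month


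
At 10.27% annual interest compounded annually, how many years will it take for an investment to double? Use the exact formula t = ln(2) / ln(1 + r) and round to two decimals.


Doubling condition: (1 + r)^t = 2
Take ln of both sides: t × ln(1 + r) = ln(2)
t = ln(2) / ln(1 + r)
t = 0.693147 / 0.097762
t = 7.09

t = ln(2) / ln(1 + r) = 7.09 years


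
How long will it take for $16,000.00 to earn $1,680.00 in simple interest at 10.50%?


Rearrange the simple interest formula for t:
I = P × r × t  ⇒  t = I / (P × r)
t = $1,680.00 / ($16,000.00 × 0.105)
t = 1

t = I/(P×r) = 1 year


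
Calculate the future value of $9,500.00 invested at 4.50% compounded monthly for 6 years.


Compound interest formula: A = P(1 + r/n)^(nt)
A = $9,500.00 × (1 + 0.045/12)^(12 × 6)
Growth factor: (1 + 0.045/12)^72 = 1.309303
A = $9,500.00 × 1.309303
A = $12,438.38

A = P(1 + r/n)^(nt) = $12,438.38


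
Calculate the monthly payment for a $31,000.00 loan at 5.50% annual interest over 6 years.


Loan payment formula: PMT = PV × r / (1 − (1 + r)^(−n))
Monthly rate r = 0.055/12 ≈ 0.00458333, n = 72 months
Denominator: 1 − (1 + 0.055/12)^(−72) = 0.280534
PMT = $31,000.00 × (0.055/12) / 0.280534
PMT = $506.47 per month

PMT = PV × r / (1-(1+r)^(-n)) = $506.47/month


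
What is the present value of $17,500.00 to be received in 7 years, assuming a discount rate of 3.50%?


Present value formula: PV = FV / (1 + r)^t
PV = $17,500.00 / (1 + 0.035)^7
PV = $17,500.00 / 1.272279
PV = $13,754.84

PV = FV / (1 + r)^t = $13,754.84


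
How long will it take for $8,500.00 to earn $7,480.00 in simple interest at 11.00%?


Rearrange the simple interest formula for t:
I = P × r × t  ⇒  t = I / (P × r)
t = $7,480.00 / ($8,500.00 × 0.11)
t = 8

t = I/(P×r) = 8 years


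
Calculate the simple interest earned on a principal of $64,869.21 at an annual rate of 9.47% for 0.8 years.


Simple interest formula: I = P × r × t
I = $64,869.21 × 0.0947 × 0.8
I = $4,914.49

I = P × r × t = $4,914.49


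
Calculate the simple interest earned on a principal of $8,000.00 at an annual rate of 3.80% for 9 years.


Simple interest formula: I = P × r × t
I = $8,000.00 × 0.038 × 9
I = $2,736.00

I = P × r × t = $2,736.00


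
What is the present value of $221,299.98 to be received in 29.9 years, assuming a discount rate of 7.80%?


Present value formula: PV = FV / (1 + r)^t
PV = $221,299.98 / (1 + 0.078)^29.9
PV = $221,299.98 / 9.447153
PV = $23,425.04

PV = FV / (1 + r)^t = $23,425.04


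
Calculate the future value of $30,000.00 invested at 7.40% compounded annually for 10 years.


Compound interest formula: A = P(1 + r/n)^(nt)
A = $30,000.00 × (1 + 0.074/1)^(1 × 10)
Growth factor: (1 + 0.074/1)^10 = 2.0419392
A = $30,000.00 × 2.0419392
A = $61,258.18

A = P(1 + r/n)^(nt) = $61,258.18


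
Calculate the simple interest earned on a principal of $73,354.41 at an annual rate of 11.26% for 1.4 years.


Simple interest formula: I = P × r × t
I = $73,354.41 × 0.1126 × 1.4
I = $11,563.59

I = P × r × t = $11,563.59


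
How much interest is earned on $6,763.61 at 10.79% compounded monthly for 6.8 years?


Compound interest earned = final amount − principal.
A = P(1 + r/n)^(nt) = $6,763.61 × (1 + 0.1079/12)^(12 × 6.8) = $14,041.23
Interest = A − P = $14,041.23 − $6,763.61 = $7,277.62

Interest = A - P = $7,277.62


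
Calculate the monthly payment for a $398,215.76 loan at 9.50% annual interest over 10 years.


Loan payment formula: PMT = PV × r / (1 − (1 + r)^(−n))
Monthly rate r = 0.095/12 ≈ 0.00791667, n = 120 months
Denominator: 1 − (1 + 0.095/12)^(−120) = 0.611810
PMT = $398,215.76 × (0.095/12) / 0.611810
PMT = $5,152.81 per month

PMT = PV × r / (1-(1+r)^(-n)) = $5,152.81/month


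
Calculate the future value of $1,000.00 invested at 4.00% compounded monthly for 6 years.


Compound interest formula: A = P(1 + r/n)^(nt)
A = $1,000.00 × (1 + 0.04/12)^(12 × 6)
Growth factor: (1 + 0.04/12)^72 = 1.270742
A = $1,000.00 × 1.270742
A = $1,270.74

A = P(1 + r/n)^(nt) = $1,270.74


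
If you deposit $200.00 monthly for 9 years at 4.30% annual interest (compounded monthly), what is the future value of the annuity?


Future value of an ordinary annuity: FV = PMT × ((1 + r)^n − 1) / r
Monthly rate r = 0.043/12 ≈ 0.00358333, n = 108
FV = $200.00 × ((1 + 0.043/12)^108 − 1) / (0.043/12)
FV = $200.00 × 131.592068
FV = $26,318.41

FV = PMT × ((1+r)^n - 1)/r = $26,318.41


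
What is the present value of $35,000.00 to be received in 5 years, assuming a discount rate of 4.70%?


Present value formula: PV = FV / (1 + r)^t
PV = $35,000.00 / (1 + 0.047)^5
PV = $35,000.00 / 1.258153
PV = $27,818.56

PV = FV / (1 + r)^t = $27,818.56


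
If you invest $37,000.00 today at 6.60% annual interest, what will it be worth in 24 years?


Future value formula: FV = PV × (1 + r)^t
FV = $37,000.00 × (1 + 0.066)^24
FV = $37,000.00 × 4.6363148
FV = $171,543.65

FV = PV × (1 + r)^t = $171,543.65


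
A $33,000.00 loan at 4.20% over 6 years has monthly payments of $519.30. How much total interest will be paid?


Total paid over the life of the loan = PMT × n.
Total paid = $519.30 × 72 = $37,389.60
Total interest = total paid − principal = $37,389.60 − $33,000.00 = $4,389.60

Total interest = (PMT × n) - PV = $4,389.60


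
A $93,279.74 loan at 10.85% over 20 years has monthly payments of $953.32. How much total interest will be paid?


Total paid over the life of the loan = PMT × n.
Total paid = $953.32 × 240 = $228,796.80
Total interest = total paid − principal = $228,796.80 − $93,279.74 = $135,517.06

Total interest = (PMT × n) - PV = $135,517.06


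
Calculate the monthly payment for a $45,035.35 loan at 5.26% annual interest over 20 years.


Loan payment formula: PMT = PV × r / (1 − (1 + r)^(−n))
Monthly rate r = 0.0526/12 ≈ 0.00438333, n = 240 months
Denominator: 1 − (1 + 0.0526/12)^(−240) = 0.649958
PMT = $45,035.35 × (0.0526/12) / 0.649958
PMT = $303.72 per month

PMT = PV × r / (1-(1+r)^(-n)) = $303.72/month


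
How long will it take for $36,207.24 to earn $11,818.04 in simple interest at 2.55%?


Rearrange the simple interest formula for t:
I = P × r × t  ⇒  t = I / (P × r)
t = $11,818.04 / ($36,207.24 × 0.0255)
t = 12.8

t = I/(P×r) = 12.8 years


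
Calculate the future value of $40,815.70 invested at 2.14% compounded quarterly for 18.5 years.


Compound interest formula: A = P(1 + r/n)^(nt)
A = $40,815.70 × (1 + 0.0214/4)^(4 × 18.5)
Growth factor: (1 + 0.0214/4)^74 = 1.4841537
A = $40,815.70 × 1.4841537
A = $60,576.77

A = P(1 + r/n)^(nt) = $60,576.77


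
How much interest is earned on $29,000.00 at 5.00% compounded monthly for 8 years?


Compound interest earned = final amount − principal.
A = P(1 + r/n)^(nt) = $29,000.00 × (1 + 0.05/12)^(12 × 8) = $43,226.98
Interest = A − P = $43,226.98 − $29,000.00 = $14,226.98

Interest = A - P = $14,226.98


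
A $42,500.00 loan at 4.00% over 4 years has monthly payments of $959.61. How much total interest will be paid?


Total paid over the life of the loan = PMT × n.
Total paid = $959.61 × 48 = $46,061.28
Total interest = total paid − principal = $46,061.28 − $42,500.00 = $3,561.28

Total interest = (PMT × n) - PV = $3,561.28


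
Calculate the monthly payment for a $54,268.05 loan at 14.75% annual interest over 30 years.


Loan payment formula: PMT = PV × r / (1 − (1 + r)^(−n))
Monthly rate r = 0.1475/12 ≈ 0.01229167, n = 360 months
Denominator: 1 − (1 + 0.1475/12)^(−360) = 0.987698
PMT = $54,268.05 × (0.1475/12) / 0.987698
PMT = $675.35 per month

PMT = PV × r / (1-(1+r)^(-n)) = $675.35/month


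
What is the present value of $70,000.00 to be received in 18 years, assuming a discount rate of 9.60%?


Present value formula: PV = FV / (1 + r)^t
PV = $70,000.00 / (1 + 0.096)^18
PV = $70,000.00 / 5.207029
PV = $13,443.37

PV = FV / (1 + r)^t = $13,443.37


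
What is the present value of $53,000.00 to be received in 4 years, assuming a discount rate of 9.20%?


Present value formula: PV = FV / (1 + r)^t
PV = $53,000.00 / (1 + 0.092)^4
PV = $53,000.00 / 1.4219704
PV = $37,272.22

PV = FV / (1 + r)^t = $37,272.22
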